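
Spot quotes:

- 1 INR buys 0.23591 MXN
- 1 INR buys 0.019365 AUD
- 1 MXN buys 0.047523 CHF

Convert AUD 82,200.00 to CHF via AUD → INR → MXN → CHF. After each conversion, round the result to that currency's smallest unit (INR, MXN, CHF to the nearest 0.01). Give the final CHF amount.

AUD 82,200.00 ÷ 0.019365 = INR 4,244,771.49
INR 4,244,771.49 × 0.23591 = MXN 1,001,384.04
MXN 1,001,384.04 × 0.047523 = CHF 47,588.77

CHF 47,588.77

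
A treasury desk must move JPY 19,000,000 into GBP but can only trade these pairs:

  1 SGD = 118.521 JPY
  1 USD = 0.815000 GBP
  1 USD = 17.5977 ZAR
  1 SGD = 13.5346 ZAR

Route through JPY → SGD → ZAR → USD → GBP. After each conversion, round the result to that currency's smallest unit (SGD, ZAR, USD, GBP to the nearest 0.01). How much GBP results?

JPY 19,000,000 ÷ 118.521 = SGD 160,309.14
SGD 160,309.14 × 13.5346 = ZAR 2,169,720.09
ZAR 2,169,720.09 ÷ 17.5977 = USD 123,295.66
USD 123,295.66 × 0.815000 = GBP 100,485.96

GBP 100,485.96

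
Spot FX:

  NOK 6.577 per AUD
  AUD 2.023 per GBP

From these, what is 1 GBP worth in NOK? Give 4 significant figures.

GBP/NOK = 13.31

1 GBP × 2.023 = 2.023 AUD
2.023 AUD × 6.577 = 13.3053 NOK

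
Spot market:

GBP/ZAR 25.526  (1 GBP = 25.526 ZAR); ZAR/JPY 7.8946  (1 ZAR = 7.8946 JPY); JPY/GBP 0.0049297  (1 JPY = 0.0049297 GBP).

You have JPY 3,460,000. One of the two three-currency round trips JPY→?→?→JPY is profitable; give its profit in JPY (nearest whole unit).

Profit: JPY 22,914

Profitable loop is JPY → ZAR → GBP → JPY:
JPY 3,460,000 ÷ 7.8946 = ZAR 438,274.26
ZAR 438,274.26 ÷ 25.526 = GBP 17,169.72
GBP 17,169.72 ÷ 0.0049297 = JPY 3,482,914
Profit = JPY 3,482,914 − JPY 3,460,000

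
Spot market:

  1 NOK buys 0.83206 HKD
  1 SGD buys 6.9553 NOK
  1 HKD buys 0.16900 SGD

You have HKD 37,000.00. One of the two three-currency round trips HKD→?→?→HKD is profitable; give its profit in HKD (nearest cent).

Profit: HKD 830.71

Profitable loop is HKD → NOK → SGD → HKD:
HKD 37,000.00 ÷ 0.83206 = NOK 44,467.95
NOK 44,467.95 ÷ 6.9553 = SGD 6,393.39
SGD 6,393.39 ÷ 0.16900 = HKD 37,830.71
Profit = HKD 37,830.71 − HKD 37,000.00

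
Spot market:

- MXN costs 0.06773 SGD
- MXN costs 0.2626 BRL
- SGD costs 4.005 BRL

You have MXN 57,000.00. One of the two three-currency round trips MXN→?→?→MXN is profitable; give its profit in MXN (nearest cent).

Profitable loop is MXN → SGD → BRL → MXN:
MXN 57,000.00 × 0.06773 = SGD 3,860.61
SGD 3,860.61 × 4.005 = BRL 15,461.74
BRL 15,461.74 ÷ 0.2626 = MXN 58,879.45
Profit = MXN 58,879.45 − MXN 57,000.00

Profit: MXN 1,879.45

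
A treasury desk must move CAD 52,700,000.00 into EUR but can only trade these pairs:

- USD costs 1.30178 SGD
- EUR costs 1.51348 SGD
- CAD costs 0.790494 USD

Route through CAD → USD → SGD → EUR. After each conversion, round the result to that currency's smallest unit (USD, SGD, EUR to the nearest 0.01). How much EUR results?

CAD 52,700,000.00 × 0.790494 = USD 41,659,033.80
USD 41,659,033.80 × 1.30178 = SGD 54,230,897.02
SGD 54,230,897.02 ÷ 1.51348 = EUR 35,831,921.81

EUR 35,831,921.81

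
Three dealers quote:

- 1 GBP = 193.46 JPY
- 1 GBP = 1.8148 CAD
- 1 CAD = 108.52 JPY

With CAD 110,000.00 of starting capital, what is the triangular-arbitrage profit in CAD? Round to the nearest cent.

Profitable loop is CAD → JPY → GBP → CAD:
CAD 110,000.00 × 108.52 = JPY 11,937,200
JPY 11,937,200 ÷ 193.46 = GBP 61,703.71
GBP 61,703.71 × 1.8148 = CAD 111,979.90
Profit = CAD 111,979.90 − CAD 110,000.00

Profit: CAD 1,979.90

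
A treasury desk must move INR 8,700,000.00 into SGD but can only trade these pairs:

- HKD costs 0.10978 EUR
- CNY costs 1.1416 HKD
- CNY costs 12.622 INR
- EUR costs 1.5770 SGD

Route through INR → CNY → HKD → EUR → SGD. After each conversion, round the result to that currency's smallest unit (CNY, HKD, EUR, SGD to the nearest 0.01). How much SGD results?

INR 8,700,000.00 ÷ 12.622 = CNY 689,272.70
CNY 689,272.70 × 1.1416 = HKD 786,873.71
HKD 786,873.71 × 0.10978 = EUR 86,383.00
EUR 86,383.00 × 1.5770 = SGD 136,225.99

SGD 136,225.99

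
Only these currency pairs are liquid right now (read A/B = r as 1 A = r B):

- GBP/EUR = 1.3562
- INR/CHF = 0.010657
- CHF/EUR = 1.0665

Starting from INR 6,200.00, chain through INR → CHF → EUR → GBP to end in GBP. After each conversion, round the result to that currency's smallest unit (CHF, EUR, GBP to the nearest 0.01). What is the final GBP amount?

GBP 51.95

INR 6,200.00 × 0.010657 = CHF 66.07
CHF 66.07 × 1.0665 = EUR 70.46
EUR 70.46 ÷ 1.3562 = GBP 51.95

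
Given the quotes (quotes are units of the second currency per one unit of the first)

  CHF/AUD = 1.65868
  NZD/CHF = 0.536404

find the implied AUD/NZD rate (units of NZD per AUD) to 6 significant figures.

AUD/NZD = 1.12395

1 AUD ÷ 1.65868 = 0.602889 CHF
0.602889 CHF ÷ 0.536404 = 1.12395 NZD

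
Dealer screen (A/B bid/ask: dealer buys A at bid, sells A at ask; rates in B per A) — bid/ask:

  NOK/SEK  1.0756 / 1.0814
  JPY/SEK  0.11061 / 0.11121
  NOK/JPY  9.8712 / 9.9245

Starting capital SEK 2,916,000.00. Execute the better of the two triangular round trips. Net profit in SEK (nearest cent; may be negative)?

Best loop SEK → NOK → JPY → SEK:
SEK 2,916,000.00 ÷ 1.0814 (buy NOK at ask) = NOK 2,696,504.53
NOK 2,696,504.53 × 9.8712 (sell NOK at bid) = JPY 26,617,736
JPY 26,617,736 × 0.11061 (sell JPY at bid) = SEK 2,944,187.73

Net profit: SEK 28,187.73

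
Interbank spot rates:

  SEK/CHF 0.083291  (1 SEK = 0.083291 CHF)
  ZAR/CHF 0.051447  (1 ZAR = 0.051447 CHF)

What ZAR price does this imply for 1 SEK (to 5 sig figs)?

SEK/ZAR = 1.6190

1 SEK × 0.083291 = 0.083291 CHF
0.083291 CHF ÷ 0.051447 = 1.61897 ZAR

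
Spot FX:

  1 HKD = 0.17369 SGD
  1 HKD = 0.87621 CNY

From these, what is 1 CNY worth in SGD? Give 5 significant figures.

1 CNY ÷ 0.87621 = 1.14128 HKD
1.14128 HKD × 0.17369 = 0.198229 SGD

CNY/SGD = 0.19823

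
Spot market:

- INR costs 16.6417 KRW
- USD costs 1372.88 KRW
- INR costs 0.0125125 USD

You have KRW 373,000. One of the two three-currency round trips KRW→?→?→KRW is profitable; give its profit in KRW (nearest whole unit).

Profit: KRW 12,024

Profitable loop is KRW → INR → USD → KRW:
KRW 373,000 ÷ 16.6417 = INR 22,413.58
INR 22,413.58 × 0.0125125 = USD 280.45
USD 280.45 × 1372.88 = KRW 385,024
Profit = KRW 385,024 − KRW 373,000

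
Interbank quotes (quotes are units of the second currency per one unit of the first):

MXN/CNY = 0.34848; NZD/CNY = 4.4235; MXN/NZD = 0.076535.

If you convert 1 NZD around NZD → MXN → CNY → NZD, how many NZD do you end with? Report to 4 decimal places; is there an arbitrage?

1.0293 (arbitrage exists)

Around NZD → MXN → CNY → NZD: 1 ÷ 0.076535 × 0.34848 ÷ 4.4235 = 1.029323
Product > 1; profitable direction is NZD → MXN → CNY → NZD.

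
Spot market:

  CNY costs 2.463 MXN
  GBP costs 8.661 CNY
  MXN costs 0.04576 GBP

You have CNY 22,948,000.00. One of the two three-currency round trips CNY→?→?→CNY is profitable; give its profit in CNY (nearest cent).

Profit: CNY 560,578.81

Profitable loop is CNY → GBP → MXN → CNY:
CNY 22,948,000.00 ÷ 8.661 = GBP 2,649,578.57
GBP 2,649,578.57 ÷ 0.04576 = MXN 57,901,629.60
MXN 57,901,629.60 ÷ 2.463 = CNY 23,508,578.81
Profit = CNY 23,508,578.81 − CNY 22,948,000.00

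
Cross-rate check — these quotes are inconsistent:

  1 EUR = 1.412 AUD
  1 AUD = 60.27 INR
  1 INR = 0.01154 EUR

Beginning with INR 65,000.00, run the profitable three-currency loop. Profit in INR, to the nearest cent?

Profitable loop is INR → AUD → EUR → INR:
INR 65,000.00 ÷ 60.27 = AUD 1,078.48
AUD 1,078.48 ÷ 1.412 = EUR 763.80
EUR 763.80 ÷ 0.01154 = INR 66,186.84
Profit = INR 66,186.84 − INR 65,000.00

Profit: INR 1,186.84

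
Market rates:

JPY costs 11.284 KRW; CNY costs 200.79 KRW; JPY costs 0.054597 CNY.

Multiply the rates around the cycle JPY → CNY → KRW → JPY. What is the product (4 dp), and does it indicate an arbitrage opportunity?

0.9715 (arbitrage exists)

Around JPY → CNY → KRW → JPY: 1 × 0.054597 × 200.79 ÷ 11.284 = 0.971511
Product < 1; profitable direction is JPY → KRW → CNY → JPY.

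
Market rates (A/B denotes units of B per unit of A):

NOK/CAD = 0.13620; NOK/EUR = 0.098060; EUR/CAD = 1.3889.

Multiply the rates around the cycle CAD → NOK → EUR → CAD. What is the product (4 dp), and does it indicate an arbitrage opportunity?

Around CAD → NOK → EUR → CAD: 1 ÷ 0.13620 × 0.098060 × 1.3889 = 0.999967
Product ≈ 1 (deviation 0.003%, within rounding noise).

1.0000 (no arbitrage)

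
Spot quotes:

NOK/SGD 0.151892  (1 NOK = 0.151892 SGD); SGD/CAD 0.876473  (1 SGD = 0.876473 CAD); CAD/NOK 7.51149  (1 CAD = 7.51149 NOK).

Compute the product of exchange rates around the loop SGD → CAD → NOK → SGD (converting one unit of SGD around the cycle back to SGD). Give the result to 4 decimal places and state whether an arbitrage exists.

Around SGD → CAD → NOK → SGD: 1 × 0.876473 × 7.51149 × 0.151892 = 0.999999
Product ≈ 1 (deviation 0.000%, within rounding noise).

1.0000 (no arbitrage)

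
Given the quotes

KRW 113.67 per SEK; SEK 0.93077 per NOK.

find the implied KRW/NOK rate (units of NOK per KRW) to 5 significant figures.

1 KRW ÷ 113.67 = 0.0087974 SEK
0.0087974 SEK ÷ 0.93077 = 0.00945174 NOK

KRW/NOK = 0.0094517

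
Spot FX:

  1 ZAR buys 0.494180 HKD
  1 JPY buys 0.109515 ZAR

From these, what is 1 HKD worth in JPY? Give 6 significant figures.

HKD/JPY = 18.4774

1 HKD ÷ 0.494180 = 2.02355 ZAR
2.02355 ZAR ÷ 0.109515 = 18.4774 JPY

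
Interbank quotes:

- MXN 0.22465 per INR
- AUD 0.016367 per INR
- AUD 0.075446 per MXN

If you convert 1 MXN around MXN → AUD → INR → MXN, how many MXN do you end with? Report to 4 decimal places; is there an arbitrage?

1.0356 (arbitrage exists)

Around MXN → AUD → INR → MXN: 1 × 0.075446 ÷ 0.016367 × 0.22465 = 1.035556
Product > 1; profitable direction is MXN → AUD → INR → MXN.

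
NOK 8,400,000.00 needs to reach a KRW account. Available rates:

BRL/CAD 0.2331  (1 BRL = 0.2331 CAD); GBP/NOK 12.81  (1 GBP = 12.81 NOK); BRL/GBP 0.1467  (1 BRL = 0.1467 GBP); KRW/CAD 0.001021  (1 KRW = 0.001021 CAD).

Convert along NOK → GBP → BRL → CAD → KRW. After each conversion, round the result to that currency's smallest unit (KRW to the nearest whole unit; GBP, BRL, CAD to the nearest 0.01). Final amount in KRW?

KRW 1,020,508,364

NOK 8,400,000.00 ÷ 12.81 = GBP 655,737.70
GBP 655,737.70 ÷ 0.1467 = BRL 4,469,922.97
BRL 4,469,922.97 × 0.2331 = CAD 1,041,939.04
CAD 1,041,939.04 ÷ 0.001021 = KRW 1,020,508,364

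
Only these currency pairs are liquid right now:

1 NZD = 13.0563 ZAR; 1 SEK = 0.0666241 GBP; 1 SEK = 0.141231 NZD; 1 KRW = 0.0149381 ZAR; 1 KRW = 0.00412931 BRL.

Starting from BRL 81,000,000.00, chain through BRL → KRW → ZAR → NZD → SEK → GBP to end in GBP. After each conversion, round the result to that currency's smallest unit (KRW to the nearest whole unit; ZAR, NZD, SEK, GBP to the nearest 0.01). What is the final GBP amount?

GBP 10,587,272.57

BRL 81,000,000.00 ÷ 0.00412931 = KRW 19,615,868,026
KRW 19,615,868,026 × 0.0149381 = ZAR 293,023,798.16
ZAR 293,023,798.16 ÷ 13.0563 = NZD 22,443,096.30
NZD 22,443,096.30 ÷ 0.141231 = SEK 158,910,552.92
SEK 158,910,552.92 × 0.0666241 = GBP 10,587,272.57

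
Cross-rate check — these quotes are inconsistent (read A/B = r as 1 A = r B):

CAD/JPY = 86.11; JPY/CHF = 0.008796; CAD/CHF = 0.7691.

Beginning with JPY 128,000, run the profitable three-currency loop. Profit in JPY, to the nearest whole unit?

Profit: JPY 1,973

Profitable loop is JPY → CAD → CHF → JPY:
JPY 128,000 ÷ 86.11 = CAD 1,486.47
CAD 1,486.47 × 0.7691 = CHF 1,143.24
CHF 1,143.24 ÷ 0.008796 = JPY 129,973
Profit = JPY 129,973 − JPY 128,000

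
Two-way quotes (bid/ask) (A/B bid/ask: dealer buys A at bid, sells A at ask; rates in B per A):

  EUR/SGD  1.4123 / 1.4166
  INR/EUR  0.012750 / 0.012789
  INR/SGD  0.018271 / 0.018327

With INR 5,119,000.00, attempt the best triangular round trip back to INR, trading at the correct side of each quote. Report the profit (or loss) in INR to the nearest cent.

Net profit: INR 43,542.29

Best loop INR → SGD → EUR → INR:
INR 5,119,000.00 × 0.018271 (sell INR at bid) = SGD 93,529.25
SGD 93,529.25 ÷ 1.4166 (buy EUR at ask) = EUR 66,023.75
EUR 66,023.75 ÷ 0.012789 (buy INR at ask) = INR 5,162,542.29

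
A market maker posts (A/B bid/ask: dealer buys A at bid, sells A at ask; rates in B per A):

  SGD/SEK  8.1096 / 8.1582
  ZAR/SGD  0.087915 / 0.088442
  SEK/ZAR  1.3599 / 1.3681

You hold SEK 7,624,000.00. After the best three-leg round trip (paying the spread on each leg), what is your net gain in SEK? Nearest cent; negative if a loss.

Net profit: SEK 99,464.27

Best loop SEK → SGD → ZAR → SEK:
SEK 7,624,000.00 ÷ 8.1582 (buy SGD at ask) = SGD 934,519.87
SGD 934,519.87 ÷ 0.088442 (buy ZAR at ask) = ZAR 10,566,471.47
ZAR 10,566,471.47 ÷ 1.3681 (buy SEK at ask) = SEK 7,723,464.27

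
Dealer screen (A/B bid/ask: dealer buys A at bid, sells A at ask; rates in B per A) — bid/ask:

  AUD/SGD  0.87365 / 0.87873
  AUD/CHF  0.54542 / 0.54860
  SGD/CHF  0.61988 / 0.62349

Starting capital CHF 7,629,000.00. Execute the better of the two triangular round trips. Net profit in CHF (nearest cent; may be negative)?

Net result: CHF -34,245.71 (no profitable arbitrage after spreads)

Best loop CHF → SGD → AUD → CHF:
CHF 7,629,000.00 ÷ 0.62349 (buy SGD at ask) = SGD 12,235,962.08
SGD 12,235,962.08 ÷ 0.87873 (buy AUD at ask) = AUD 13,924,598.10
AUD 13,924,598.10 × 0.54542 (sell AUD at bid) = CHF 7,594,754.29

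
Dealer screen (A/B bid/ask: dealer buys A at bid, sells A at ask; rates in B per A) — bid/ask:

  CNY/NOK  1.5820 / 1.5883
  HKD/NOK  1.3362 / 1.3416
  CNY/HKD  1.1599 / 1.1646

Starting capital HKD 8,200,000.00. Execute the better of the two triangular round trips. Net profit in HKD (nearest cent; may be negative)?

Best loop HKD → CNY → NOK → HKD:
HKD 8,200,000.00 ÷ 1.1646 (buy CNY at ask) = CNY 7,041,044.14
CNY 7,041,044.14 × 1.5820 (sell CNY at bid) = NOK 11,138,931.82
NOK 11,138,931.82 ÷ 1.3416 (buy HKD at ask) = HKD 8,302,721.99

Net profit: HKD 102,721.99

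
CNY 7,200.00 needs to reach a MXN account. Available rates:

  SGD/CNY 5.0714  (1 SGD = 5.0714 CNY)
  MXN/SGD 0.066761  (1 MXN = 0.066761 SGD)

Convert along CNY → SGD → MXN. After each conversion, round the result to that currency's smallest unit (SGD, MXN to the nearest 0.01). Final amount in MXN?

MXN 21,265.86

CNY 7,200.00 ÷ 5.0714 = SGD 1,419.73
SGD 1,419.73 ÷ 0.066761 = MXN 21,265.86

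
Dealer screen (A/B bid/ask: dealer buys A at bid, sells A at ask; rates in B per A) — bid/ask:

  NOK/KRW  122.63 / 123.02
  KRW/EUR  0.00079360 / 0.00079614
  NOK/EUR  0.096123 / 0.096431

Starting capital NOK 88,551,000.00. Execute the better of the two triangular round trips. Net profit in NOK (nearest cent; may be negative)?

Best loop NOK → KRW → EUR → NOK:
NOK 88,551,000.00 × 122.63 (sell NOK at bid) = KRW 10,859,009,130
KRW 10,859,009,130 × 0.00079360 (sell KRW at bid) = EUR 8,617,709.65
EUR 8,617,709.65 ÷ 0.096431 (buy NOK at ask) = NOK 89,366,590.05

Net profit: NOK 815,590.05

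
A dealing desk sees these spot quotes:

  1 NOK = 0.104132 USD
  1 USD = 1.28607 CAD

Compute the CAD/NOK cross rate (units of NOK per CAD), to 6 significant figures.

1 CAD ÷ 1.28607 = 0.777563 USD
0.777563 USD ÷ 0.104132 = 7.46709 NOK

CAD/NOK = 7.46709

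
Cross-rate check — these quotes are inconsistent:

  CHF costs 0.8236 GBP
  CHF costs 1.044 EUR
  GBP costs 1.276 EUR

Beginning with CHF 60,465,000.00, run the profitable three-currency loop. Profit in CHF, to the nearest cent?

Profitable loop is CHF → GBP → EUR → CHF:
CHF 60,465,000.00 × 0.8236 = GBP 49,798,974.00
GBP 49,798,974.00 × 1.276 = EUR 63,543,490.82
EUR 63,543,490.82 ÷ 1.044 = CHF 60,865,412.67
Profit = CHF 60,865,412.67 − CHF 60,465,000.00

Profit: CHF 400,412.67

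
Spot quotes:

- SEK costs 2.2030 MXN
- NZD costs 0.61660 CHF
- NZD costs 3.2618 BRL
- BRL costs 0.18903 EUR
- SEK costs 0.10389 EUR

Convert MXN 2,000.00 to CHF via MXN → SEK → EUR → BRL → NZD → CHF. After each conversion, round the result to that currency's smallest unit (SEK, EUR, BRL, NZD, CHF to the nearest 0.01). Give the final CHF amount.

MXN 2,000.00 ÷ 2.2030 = SEK 907.85
SEK 907.85 × 0.10389 = EUR 94.32
EUR 94.32 ÷ 0.18903 = BRL 498.97
BRL 498.97 ÷ 3.2618 = NZD 152.97
NZD 152.97 × 0.61660 = CHF 94.32

CHF 94.32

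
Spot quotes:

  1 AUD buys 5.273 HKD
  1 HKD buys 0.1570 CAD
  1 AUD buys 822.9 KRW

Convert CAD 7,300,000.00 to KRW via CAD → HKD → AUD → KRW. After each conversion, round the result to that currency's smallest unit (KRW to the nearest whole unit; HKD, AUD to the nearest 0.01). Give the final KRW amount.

CAD 7,300,000.00 ÷ 0.1570 = HKD 46,496,815.29
HKD 46,496,815.29 ÷ 5.273 = AUD 8,817,905.42
AUD 8,817,905.42 × 822.9 = KRW 7,256,254,370

KRW 7,256,254,370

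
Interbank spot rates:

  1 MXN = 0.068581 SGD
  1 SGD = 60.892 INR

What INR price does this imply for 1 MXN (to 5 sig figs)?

MXN/INR = 4.1760

1 MXN × 0.068581 = 0.068581 SGD
0.068581 SGD × 60.892 = 4.17603 INR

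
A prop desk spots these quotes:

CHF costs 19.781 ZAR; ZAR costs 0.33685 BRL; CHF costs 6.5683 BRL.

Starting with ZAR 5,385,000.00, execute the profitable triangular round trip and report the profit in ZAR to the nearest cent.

Profit: ZAR 77,827.94

Profitable loop is ZAR → BRL → CHF → ZAR:
ZAR 5,385,000.00 × 0.33685 = BRL 1,813,937.25
BRL 1,813,937.25 ÷ 6.5683 = CHF 276,165.41
CHF 276,165.41 × 19.781 = ZAR 5,462,827.94
Profit = ZAR 5,462,827.94 − ZAR 5,385,000.00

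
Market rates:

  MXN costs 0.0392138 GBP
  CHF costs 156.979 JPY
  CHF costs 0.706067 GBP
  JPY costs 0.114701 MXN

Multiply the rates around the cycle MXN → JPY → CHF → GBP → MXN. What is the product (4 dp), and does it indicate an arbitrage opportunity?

1.0000 (no arbitrage)

Around MXN → JPY → CHF → GBP → MXN: 1 ÷ 0.114701 ÷ 156.979 × 0.706067 ÷ 0.0392138 = 0.999996
Product ≈ 1 (deviation 0.000%, within rounding noise).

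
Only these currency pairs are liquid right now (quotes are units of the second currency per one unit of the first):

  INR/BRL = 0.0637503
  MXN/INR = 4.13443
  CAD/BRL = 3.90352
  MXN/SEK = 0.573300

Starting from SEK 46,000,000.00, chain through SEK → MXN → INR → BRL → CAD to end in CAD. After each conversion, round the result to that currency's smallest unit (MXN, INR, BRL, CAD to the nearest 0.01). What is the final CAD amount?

CAD 5,417,729.99

SEK 46,000,000.00 ÷ 0.573300 = MXN 80,237,223.09
MXN 80,237,223.09 × 4.13443 = INR 331,735,182.26
INR 331,735,182.26 × 0.0637503 = BRL 21,148,217.39
BRL 21,148,217.39 ÷ 3.90352 = CAD 5,417,729.99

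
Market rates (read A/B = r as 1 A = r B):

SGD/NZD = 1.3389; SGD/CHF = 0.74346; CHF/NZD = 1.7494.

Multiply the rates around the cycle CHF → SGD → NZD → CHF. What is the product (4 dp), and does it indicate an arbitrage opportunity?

Around CHF → SGD → NZD → CHF: 1 ÷ 0.74346 × 1.3389 ÷ 1.7494 = 1.029441
Product > 1; profitable direction is CHF → SGD → NZD → CHF.

1.0294 (arbitrage exists)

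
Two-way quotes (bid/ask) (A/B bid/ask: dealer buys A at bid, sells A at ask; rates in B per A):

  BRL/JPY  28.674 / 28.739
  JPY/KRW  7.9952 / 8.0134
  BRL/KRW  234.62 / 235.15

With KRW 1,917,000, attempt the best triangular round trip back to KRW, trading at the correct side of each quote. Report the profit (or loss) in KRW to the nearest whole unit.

Net profit: KRW 35,984

Best loop KRW → JPY → BRL → KRW:
KRW 1,917,000 ÷ 8.0134 (buy JPY at ask) = JPY 239,224
JPY 239,224 ÷ 28.739 (buy BRL at ask) = BRL 8,324.03
BRL 8,324.03 × 234.62 (sell BRL at bid) = KRW 1,952,984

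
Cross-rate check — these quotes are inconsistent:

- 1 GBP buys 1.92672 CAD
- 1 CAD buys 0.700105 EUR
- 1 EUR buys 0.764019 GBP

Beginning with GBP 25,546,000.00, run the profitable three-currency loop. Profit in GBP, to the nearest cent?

Profit: GBP 781,453.33

Profitable loop is GBP → CAD → EUR → GBP:
GBP 25,546,000.00 × 1.92672 = CAD 49,219,989.12
CAD 49,219,989.12 × 0.700105 = EUR 34,459,160.48
EUR 34,459,160.48 × 0.764019 = GBP 26,327,453.33
Profit = GBP 26,327,453.33 − GBP 25,546,000.00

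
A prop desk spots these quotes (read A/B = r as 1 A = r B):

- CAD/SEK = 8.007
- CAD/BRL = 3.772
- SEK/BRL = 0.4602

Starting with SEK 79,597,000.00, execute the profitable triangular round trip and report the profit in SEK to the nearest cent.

Profit: SEK 1,883,172.69

Profitable loop is SEK → CAD → BRL → SEK:
SEK 79,597,000.00 ÷ 8.007 = CAD 9,940,926.69
CAD 9,940,926.69 × 3.772 = BRL 37,497,175.47
BRL 37,497,175.47 ÷ 0.4602 = SEK 81,480,172.69
Profit = SEK 81,480,172.69 − SEK 79,597,000.00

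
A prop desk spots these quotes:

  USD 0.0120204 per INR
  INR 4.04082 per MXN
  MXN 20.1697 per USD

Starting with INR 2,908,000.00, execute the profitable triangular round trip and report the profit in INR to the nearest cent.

Profitable loop is INR → MXN → USD → INR:
INR 2,908,000.00 ÷ 4.04082 = MXN 719,655.91
MXN 719,655.91 ÷ 20.1697 = USD 35,680.05
USD 35,680.05 ÷ 0.0120204 = INR 2,968,291.43
Profit = INR 2,968,291.43 − INR 2,908,000.00

Profit: INR 60,291.43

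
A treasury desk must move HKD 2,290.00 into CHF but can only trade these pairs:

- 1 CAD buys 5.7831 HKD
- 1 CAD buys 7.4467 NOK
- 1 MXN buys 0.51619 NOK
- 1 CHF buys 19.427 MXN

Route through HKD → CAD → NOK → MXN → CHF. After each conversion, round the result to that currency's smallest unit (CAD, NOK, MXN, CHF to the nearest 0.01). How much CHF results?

HKD 2,290.00 ÷ 5.7831 = CAD 395.98
CAD 395.98 × 7.4467 = NOK 2,948.74
NOK 2,948.74 ÷ 0.51619 = MXN 5,712.51
MXN 5,712.51 ÷ 19.427 = CHF 294.05

CHF 294.05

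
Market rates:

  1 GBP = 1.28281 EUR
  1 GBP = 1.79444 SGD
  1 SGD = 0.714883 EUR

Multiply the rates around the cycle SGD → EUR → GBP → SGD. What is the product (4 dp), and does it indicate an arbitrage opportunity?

1.0000 (no arbitrage)

Around SGD → EUR → GBP → SGD: 1 × 0.714883 ÷ 1.28281 × 1.79444 = 1.000004
Product ≈ 1 (deviation 0.000%, within rounding noise).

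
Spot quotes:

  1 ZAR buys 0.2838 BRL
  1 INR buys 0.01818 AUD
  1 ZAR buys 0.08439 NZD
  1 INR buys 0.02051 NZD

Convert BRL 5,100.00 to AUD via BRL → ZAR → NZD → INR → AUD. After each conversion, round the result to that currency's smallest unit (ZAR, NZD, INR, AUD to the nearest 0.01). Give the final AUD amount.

BRL 5,100.00 ÷ 0.2838 = ZAR 17,970.40
ZAR 17,970.40 × 0.08439 = NZD 1,516.52
NZD 1,516.52 ÷ 0.02051 = INR 73,940.52
INR 73,940.52 × 0.01818 = AUD 1,344.24

AUD 1,344.24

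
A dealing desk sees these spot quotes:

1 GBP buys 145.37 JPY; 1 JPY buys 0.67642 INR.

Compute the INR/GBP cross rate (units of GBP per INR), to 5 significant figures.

INR/GBP = 0.010170

1 INR ÷ 0.67642 = 1.47837 JPY
1.47837 JPY ÷ 145.37 = 0.0101697 GBP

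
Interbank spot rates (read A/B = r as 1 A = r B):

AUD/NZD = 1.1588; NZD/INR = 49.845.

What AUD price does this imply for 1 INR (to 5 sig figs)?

1 INR ÷ 49.845 = 0.0200622 NZD
0.0200622 NZD ÷ 1.1588 = 0.0173129 AUD

INR/AUD = 0.017313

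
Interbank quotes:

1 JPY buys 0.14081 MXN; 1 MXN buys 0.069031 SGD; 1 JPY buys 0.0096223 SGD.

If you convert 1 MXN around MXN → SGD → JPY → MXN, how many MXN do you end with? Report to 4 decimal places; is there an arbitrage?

Around MXN → SGD → JPY → MXN: 1 × 0.069031 ÷ 0.0096223 × 0.14081 = 1.010180
Product > 1; profitable direction is MXN → SGD → JPY → MXN.

1.0102 (arbitrage exists)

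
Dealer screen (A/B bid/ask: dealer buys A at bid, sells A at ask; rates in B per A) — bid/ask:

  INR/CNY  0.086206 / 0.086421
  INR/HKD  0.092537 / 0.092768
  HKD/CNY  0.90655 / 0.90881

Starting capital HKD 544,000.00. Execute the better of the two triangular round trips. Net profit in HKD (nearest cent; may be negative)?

Net profit: HKD 12,243.70

Best loop HKD → INR → CNY → HKD:
HKD 544,000.00 ÷ 0.092768 (buy INR at ask) = INR 5,864,091.07
INR 5,864,091.07 × 0.086206 (sell INR at bid) = CNY 505,519.83
CNY 505,519.83 ÷ 0.90881 (buy HKD at ask) = HKD 556,243.70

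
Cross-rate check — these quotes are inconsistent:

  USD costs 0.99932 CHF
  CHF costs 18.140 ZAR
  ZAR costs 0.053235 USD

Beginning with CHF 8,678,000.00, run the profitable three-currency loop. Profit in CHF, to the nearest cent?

Profitable loop is CHF → USD → ZAR → CHF:
CHF 8,678,000.00 ÷ 0.99932 = USD 8,683,905.06
USD 8,683,905.06 ÷ 0.053235 = ZAR 163,123,979.63
ZAR 163,123,979.63 ÷ 18.140 = CHF 8,992,501.63
Profit = CHF 8,992,501.63 − CHF 8,678,000.00

Profit: CHF 314,501.63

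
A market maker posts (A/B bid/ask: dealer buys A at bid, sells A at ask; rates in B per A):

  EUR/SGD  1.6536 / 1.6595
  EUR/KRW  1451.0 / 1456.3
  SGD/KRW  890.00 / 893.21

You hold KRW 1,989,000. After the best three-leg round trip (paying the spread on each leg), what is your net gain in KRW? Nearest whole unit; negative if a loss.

Net profit: KRW 21,039

Best loop KRW → EUR → SGD → KRW:
KRW 1,989,000 ÷ 1456.3 (buy EUR at ask) = EUR 1,365.79
EUR 1,365.79 × 1.6536 (sell EUR at bid) = SGD 2,258.47
SGD 2,258.47 × 890.00 (sell SGD at bid) = KRW 2,010,039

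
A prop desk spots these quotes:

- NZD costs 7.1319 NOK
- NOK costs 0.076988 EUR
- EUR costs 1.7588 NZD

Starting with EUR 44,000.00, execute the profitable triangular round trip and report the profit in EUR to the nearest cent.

Profit: EUR 1,562.54

Profitable loop is EUR → NOK → NZD → EUR:
EUR 44,000.00 ÷ 0.076988 = NOK 571,517.64
NOK 571,517.64 ÷ 7.1319 = NZD 80,135.40
NZD 80,135.40 ÷ 1.7588 = EUR 45,562.54
Profit = EUR 45,562.54 − EUR 44,000.00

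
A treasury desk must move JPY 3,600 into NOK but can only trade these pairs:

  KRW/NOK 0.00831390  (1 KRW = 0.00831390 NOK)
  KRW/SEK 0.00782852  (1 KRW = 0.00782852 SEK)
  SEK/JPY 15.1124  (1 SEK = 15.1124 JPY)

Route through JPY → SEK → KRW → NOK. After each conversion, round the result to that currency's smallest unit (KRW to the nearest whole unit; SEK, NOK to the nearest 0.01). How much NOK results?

NOK 252.98

JPY 3,600 ÷ 15.1124 = SEK 238.21
SEK 238.21 ÷ 0.00782852 = KRW 30,428
KRW 30,428 × 0.00831390 = NOK 252.98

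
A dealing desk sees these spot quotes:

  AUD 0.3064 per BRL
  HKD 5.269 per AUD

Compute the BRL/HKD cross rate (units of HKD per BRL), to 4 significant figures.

1 BRL × 0.3064 = 0.3064 AUD
0.3064 AUD × 5.269 = 1.61442 HKD

BRL/HKD = 1.614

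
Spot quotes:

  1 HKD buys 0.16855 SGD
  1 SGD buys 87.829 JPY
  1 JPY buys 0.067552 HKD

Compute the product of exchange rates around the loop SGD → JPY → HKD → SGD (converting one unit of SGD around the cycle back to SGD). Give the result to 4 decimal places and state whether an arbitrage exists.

Around SGD → JPY → HKD → SGD: 1 × 87.829 × 0.067552 × 0.16855 = 1.000011
Product ≈ 1 (deviation 0.001%, within rounding noise).

1.0000 (no arbitrage)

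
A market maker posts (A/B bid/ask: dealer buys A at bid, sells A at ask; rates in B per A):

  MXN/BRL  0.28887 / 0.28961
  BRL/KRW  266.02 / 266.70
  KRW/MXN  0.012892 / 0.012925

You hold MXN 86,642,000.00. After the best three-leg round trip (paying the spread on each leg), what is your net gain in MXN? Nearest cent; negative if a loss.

Net profit: MXN 146,333.20

Best loop MXN → KRW → BRL → MXN:
MXN 86,642,000.00 ÷ 0.012925 (buy KRW at ask) = KRW 6,703,442,940
KRW 6,703,442,940 ÷ 266.70 (buy BRL at ask) = BRL 25,134,769.18
BRL 25,134,769.18 ÷ 0.28961 (buy MXN at ask) = MXN 86,788,333.20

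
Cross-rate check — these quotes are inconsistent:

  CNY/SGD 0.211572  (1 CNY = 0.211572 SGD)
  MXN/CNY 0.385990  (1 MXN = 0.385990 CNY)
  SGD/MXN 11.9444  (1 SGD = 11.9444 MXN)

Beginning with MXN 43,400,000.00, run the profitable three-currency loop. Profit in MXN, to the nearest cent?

Profitable loop is MXN → SGD → CNY → MXN:
MXN 43,400,000.00 ÷ 11.9444 = SGD 3,633,501.89
SGD 3,633,501.89 ÷ 0.211572 = CNY 17,173,831.57
CNY 17,173,831.57 ÷ 0.385990 = MXN 44,492,944.29
Profit = MXN 44,492,944.29 − MXN 43,400,000.00

Profit: MXN 1,092,944.29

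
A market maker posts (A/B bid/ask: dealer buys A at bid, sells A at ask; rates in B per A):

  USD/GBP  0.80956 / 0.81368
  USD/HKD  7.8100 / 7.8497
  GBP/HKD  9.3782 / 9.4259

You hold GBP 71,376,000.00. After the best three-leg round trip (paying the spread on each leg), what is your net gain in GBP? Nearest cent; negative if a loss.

Net profit: GBP 1,305,983.46

Best loop GBP → USD → HKD → GBP:
GBP 71,376,000.00 ÷ 0.81368 (buy USD at ask) = USD 87,719,988.20
USD 87,719,988.20 × 7.8100 (sell USD at bid) = HKD 685,093,107.86
HKD 685,093,107.86 ÷ 9.4259 (buy GBP at ask) = GBP 72,681,983.46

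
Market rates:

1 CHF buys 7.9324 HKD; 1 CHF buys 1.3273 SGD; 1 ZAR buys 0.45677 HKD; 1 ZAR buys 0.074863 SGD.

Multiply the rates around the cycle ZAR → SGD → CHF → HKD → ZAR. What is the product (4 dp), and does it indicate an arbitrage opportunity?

Around ZAR → SGD → CHF → HKD → ZAR: 1 × 0.074863 ÷ 1.3273 × 7.9324 ÷ 0.45677 = 0.979502
Product < 1; profitable direction is ZAR → HKD → CHF → SGD → ZAR.

0.9795 (arbitrage exists)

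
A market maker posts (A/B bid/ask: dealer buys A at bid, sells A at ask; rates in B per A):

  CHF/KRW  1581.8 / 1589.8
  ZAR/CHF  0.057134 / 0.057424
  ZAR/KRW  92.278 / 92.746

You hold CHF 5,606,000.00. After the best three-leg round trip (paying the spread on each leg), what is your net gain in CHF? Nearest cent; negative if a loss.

Best loop CHF → ZAR → KRW → CHF:
CHF 5,606,000.00 ÷ 0.057424 (buy ZAR at ask) = ZAR 97,624,686.54
ZAR 97,624,686.54 × 92.278 (sell ZAR at bid) = KRW 9,008,610,825
KRW 9,008,610,825 ÷ 1589.8 (buy CHF at ask) = CHF 5,666,505.74

Net profit: CHF 60,505.74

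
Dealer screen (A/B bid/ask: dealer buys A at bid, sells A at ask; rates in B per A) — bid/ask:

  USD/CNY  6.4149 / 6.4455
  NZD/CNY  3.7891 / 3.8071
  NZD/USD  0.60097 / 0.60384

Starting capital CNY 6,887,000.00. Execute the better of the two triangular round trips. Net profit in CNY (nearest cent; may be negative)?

Net profit: CNY 86,944.42

Best loop CNY → NZD → USD → CNY:
CNY 6,887,000.00 ÷ 3.8071 (buy NZD at ask) = NZD 1,808,988.47
NZD 1,808,988.47 × 0.60097 (sell NZD at bid) = USD 1,087,147.80
USD 1,087,147.80 × 6.4149 (sell USD at bid) = CNY 6,973,944.42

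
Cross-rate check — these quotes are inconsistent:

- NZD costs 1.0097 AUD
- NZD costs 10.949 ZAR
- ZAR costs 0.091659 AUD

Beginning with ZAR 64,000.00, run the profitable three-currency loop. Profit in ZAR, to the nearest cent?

Profit: ZAR 390.64

Profitable loop is ZAR → NZD → AUD → ZAR:
ZAR 64,000.00 ÷ 10.949 = NZD 5,845.28
NZD 5,845.28 × 1.0097 = AUD 5,901.98
AUD 5,901.98 ÷ 0.091659 = ZAR 64,390.64
Profit = ZAR 64,390.64 − ZAR 64,000.00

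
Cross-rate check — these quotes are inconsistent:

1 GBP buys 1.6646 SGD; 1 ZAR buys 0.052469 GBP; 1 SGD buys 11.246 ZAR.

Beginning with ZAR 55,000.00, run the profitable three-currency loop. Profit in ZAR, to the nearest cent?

Profitable loop is ZAR → SGD → GBP → ZAR:
ZAR 55,000.00 ÷ 11.246 = SGD 4,890.63
SGD 4,890.63 ÷ 1.6646 = GBP 2,938.02
GBP 2,938.02 ÷ 0.052469 = ZAR 55,995.35
Profit = ZAR 55,995.35 − ZAR 55,000.00

Profit: ZAR 995.35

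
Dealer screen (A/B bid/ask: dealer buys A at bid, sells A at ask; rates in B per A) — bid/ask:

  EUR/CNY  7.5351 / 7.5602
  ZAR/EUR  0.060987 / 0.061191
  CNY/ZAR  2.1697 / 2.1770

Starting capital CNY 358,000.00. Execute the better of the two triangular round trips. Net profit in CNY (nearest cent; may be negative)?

Net result: CNY -1,048.67 (no profitable arbitrage after spreads)

Best loop CNY → ZAR → EUR → CNY:
CNY 358,000.00 × 2.1697 (sell CNY at bid) = ZAR 776,752.60
ZAR 776,752.60 × 0.060987 (sell ZAR at bid) = EUR 47,371.81
EUR 47,371.81 × 7.5351 (sell EUR at bid) = CNY 356,951.33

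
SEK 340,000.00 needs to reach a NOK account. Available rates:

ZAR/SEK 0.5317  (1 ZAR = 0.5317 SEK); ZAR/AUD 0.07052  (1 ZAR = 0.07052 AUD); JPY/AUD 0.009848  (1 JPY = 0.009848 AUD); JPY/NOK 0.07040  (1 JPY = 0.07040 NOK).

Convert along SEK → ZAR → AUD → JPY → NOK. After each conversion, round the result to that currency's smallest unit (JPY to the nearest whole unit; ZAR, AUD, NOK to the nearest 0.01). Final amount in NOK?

SEK 340,000.00 ÷ 0.5317 = ZAR 639,458.34
ZAR 639,458.34 × 0.07052 = AUD 45,094.60
AUD 45,094.60 ÷ 0.009848 = JPY 4,579,062
JPY 4,579,062 × 0.07040 = NOK 322,365.96

NOK 322,365.96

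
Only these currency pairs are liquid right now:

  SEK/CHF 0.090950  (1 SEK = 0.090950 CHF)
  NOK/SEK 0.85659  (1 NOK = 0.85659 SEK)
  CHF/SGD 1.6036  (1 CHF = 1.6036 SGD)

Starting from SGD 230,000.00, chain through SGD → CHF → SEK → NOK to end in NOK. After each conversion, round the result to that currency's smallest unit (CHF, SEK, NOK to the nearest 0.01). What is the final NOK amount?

SGD 230,000.00 ÷ 1.6036 = CHF 143,427.29
CHF 143,427.29 ÷ 0.090950 = SEK 1,576,990.54
SEK 1,576,990.54 ÷ 0.85659 = NOK 1,841,009.75

NOK 1,841,009.75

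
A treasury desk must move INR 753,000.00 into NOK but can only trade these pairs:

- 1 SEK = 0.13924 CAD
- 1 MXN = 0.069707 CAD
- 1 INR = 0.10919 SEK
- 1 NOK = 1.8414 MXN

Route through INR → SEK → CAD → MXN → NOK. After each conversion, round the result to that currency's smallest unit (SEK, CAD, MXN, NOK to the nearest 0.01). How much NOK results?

INR 753,000.00 × 0.10919 = SEK 82,220.07
SEK 82,220.07 × 0.13924 = CAD 11,448.32
CAD 11,448.32 ÷ 0.069707 = MXN 164,234.87
MXN 164,234.87 ÷ 1.8414 = NOK 89,190.22

NOK 89,190.22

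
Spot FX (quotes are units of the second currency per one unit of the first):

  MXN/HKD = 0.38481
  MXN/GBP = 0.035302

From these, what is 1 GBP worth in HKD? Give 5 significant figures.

GBP/HKD = 10.901

1 GBP ÷ 0.035302 = 28.327 MXN
28.327 MXN × 0.38481 = 10.9005 HKD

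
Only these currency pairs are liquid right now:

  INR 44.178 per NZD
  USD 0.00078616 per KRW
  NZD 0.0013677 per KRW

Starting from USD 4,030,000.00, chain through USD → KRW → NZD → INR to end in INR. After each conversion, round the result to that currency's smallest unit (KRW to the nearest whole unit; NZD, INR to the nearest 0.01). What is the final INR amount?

INR 309,735,511.68

USD 4,030,000.00 ÷ 0.00078616 = KRW 5,126,182,965
KRW 5,126,182,965 × 0.0013677 = NZD 7,011,080.44
NZD 7,011,080.44 × 44.178 = INR 309,735,511.68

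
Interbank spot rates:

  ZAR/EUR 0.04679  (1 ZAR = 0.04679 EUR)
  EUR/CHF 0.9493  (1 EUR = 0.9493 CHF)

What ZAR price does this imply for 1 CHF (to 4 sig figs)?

CHF/ZAR = 22.51

1 CHF ÷ 0.9493 = 1.05341 EUR
1.05341 EUR ÷ 0.04679 = 22.5135 ZAR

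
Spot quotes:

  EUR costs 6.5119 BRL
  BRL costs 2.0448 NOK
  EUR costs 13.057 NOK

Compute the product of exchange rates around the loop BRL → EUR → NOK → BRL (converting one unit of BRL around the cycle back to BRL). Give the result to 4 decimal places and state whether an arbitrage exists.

Around BRL → EUR → NOK → BRL: 1 ÷ 6.5119 × 13.057 ÷ 2.0448 = 0.980584
Product < 1; profitable direction is BRL → NOK → EUR → BRL.

0.9806 (arbitrage exists)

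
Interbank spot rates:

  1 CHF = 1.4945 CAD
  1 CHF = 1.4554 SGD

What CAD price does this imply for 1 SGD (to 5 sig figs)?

SGD/CAD = 1.0269

1 SGD ÷ 1.4554 = 0.687096 CHF
0.687096 CHF × 1.4945 = 1.02687 CAD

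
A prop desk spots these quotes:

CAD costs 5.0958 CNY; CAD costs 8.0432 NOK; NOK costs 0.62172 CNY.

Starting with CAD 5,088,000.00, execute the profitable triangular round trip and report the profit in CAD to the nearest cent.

Profit: CAD 96,844.92

Profitable loop is CAD → CNY → NOK → CAD:
CAD 5,088,000.00 × 5.0958 = CNY 25,927,430.40
CNY 25,927,430.40 ÷ 0.62172 = NOK 41,702,744.64
NOK 41,702,744.64 ÷ 8.0432 = CAD 5,184,844.92
Profit = CAD 5,184,844.92 − CAD 5,088,000.00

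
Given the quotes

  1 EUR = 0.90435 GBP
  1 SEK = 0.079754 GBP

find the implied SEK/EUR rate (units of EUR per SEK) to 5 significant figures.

1 SEK × 0.079754 = 0.079754 GBP
0.079754 GBP ÷ 0.90435 = 0.0881893 EUR

SEK/EUR = 0.088189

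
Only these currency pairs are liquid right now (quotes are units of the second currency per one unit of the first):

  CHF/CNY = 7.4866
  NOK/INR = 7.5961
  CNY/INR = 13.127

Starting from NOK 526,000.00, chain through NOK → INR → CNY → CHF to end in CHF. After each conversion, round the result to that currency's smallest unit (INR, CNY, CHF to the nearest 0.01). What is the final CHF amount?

CHF 40,656.15

NOK 526,000.00 × 7.5961 = INR 3,995,548.60
INR 3,995,548.60 ÷ 13.127 = CNY 304,376.37
CNY 304,376.37 ÷ 7.4866 = CHF 40,656.15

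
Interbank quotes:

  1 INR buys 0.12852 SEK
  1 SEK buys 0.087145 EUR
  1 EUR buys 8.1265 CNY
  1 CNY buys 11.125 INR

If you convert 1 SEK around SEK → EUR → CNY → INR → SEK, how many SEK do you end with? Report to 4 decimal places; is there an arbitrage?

Around SEK → EUR → CNY → INR → SEK: 1 × 0.087145 × 8.1265 × 11.125 × 0.12852 = 1.012551
Product > 1; profitable direction is SEK → EUR → CNY → INR → SEK.

1.0126 (arbitrage exists)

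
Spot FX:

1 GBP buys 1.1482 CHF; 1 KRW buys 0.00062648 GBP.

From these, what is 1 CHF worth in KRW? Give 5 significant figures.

1 CHF ÷ 1.1482 = 0.870928 GBP
0.870928 GBP ÷ 0.00062648 = 1390.19 KRW

CHF/KRW = 1390.2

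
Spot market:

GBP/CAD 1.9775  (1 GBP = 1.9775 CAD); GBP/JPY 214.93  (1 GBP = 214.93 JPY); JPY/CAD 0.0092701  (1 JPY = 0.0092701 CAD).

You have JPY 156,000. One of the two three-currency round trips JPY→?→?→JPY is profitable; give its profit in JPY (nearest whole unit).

Profitable loop is JPY → CAD → GBP → JPY:
JPY 156,000 × 0.0092701 = CAD 1,446.14
CAD 1,446.14 ÷ 1.9775 = GBP 731.29
GBP 731.29 × 214.93 = JPY 157,177
Profit = JPY 157,177 − JPY 156,000

Profit: JPY 1,177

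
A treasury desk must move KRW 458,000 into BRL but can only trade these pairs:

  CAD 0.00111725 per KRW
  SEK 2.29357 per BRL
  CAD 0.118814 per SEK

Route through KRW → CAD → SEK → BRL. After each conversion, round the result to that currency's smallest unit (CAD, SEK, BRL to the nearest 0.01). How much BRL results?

KRW 458,000 × 0.00111725 = CAD 511.70
CAD 511.70 ÷ 0.118814 = SEK 4,306.73
SEK 4,306.73 ÷ 2.29357 = BRL 1,877.74

BRL 1,877.74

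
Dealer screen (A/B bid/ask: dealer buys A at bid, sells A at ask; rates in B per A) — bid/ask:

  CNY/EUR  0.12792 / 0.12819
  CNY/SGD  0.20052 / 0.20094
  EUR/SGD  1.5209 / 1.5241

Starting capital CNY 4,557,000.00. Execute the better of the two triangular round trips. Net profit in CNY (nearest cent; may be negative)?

Net profit: CNY 120,018.78

Best loop CNY → SGD → EUR → CNY:
CNY 4,557,000.00 × 0.20052 (sell CNY at bid) = SGD 913,769.64
SGD 913,769.64 ÷ 1.5241 (buy EUR at ask) = EUR 599,547.04
EUR 599,547.04 ÷ 0.12819 (buy CNY at ask) = CNY 4,677,018.78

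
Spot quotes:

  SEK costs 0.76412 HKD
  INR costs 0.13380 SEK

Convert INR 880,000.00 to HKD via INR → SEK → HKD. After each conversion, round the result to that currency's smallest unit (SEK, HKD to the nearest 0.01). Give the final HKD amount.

INR 880,000.00 × 0.13380 = SEK 117,744.00
SEK 117,744.00 × 0.76412 = HKD 89,970.55

HKD 89,970.55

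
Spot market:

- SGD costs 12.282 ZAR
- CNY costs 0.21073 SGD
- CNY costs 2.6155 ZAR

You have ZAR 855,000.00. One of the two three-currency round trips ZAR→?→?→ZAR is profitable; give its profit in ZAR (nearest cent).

Profitable loop is ZAR → SGD → CNY → ZAR:
ZAR 855,000.00 ÷ 12.282 = SGD 69,614.07
SGD 69,614.07 ÷ 0.21073 = CNY 330,347.22
CNY 330,347.22 × 2.6155 = ZAR 864,023.15
Profit = ZAR 864,023.15 − ZAR 855,000.00

Profit: ZAR 9,023.15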